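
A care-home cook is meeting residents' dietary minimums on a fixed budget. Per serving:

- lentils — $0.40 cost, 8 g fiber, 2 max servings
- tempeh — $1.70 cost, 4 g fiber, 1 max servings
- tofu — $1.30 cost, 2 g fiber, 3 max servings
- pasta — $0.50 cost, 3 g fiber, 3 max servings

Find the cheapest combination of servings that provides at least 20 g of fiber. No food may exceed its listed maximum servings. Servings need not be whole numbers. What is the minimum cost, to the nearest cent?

Cost per g of fiber: lentils $0.0500, pasta $0.1667, tempeh $0.4250, tofu $0.6500.
Take 2 servings of lentils: +16.0 g fiber for $0.80 (total $0.80, still need 4.0 g).
Take 1.333 servings of pasta: +4.0 g fiber for $0.67 (total $1.47, still need 0.0 g).
Greedy by cheapest-per-g is optimal for a single linear constraint, so the minimum cost is $1.47.

$1.47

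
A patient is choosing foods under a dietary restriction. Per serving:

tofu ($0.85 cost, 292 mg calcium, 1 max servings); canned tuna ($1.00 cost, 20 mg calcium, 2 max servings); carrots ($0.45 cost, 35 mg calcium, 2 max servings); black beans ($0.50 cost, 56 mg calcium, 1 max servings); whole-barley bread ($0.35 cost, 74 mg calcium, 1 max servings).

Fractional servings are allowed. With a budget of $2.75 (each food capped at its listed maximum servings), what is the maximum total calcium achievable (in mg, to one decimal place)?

495.0 mg

Calcium per dollar: tofu 343.5, whole-barley bread 211.4, black beans 112, carrots 77.78, canned tuna 20.
Take 1 serving of tofu: spends $0.85, +292.0 mg calcium (running total 292.0 mg).
Take 1 serving of whole-barley bread: spends $0.35, +74.0 mg calcium (running total 366.0 mg).
Take 1 serving of black beans: spends $0.50, +56.0 mg calcium (running total 422.0 mg).
Take 2 servings of carrots: spends $0.90, +70.0 mg calcium (running total 492.0 mg).
Take 0.15 servings of canned tuna: spends $0.15, +3.0 mg calcium (running total 495.0 mg).
Greedy by best ratio exhausts the cost allowance optimally: 495.0 mg.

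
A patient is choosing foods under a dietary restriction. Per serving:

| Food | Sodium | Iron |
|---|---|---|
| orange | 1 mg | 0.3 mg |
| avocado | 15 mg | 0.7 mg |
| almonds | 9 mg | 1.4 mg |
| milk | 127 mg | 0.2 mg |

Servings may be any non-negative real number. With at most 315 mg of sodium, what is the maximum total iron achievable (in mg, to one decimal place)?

Iron per mg sodium: orange 0.3, almonds 0.1556, avocado 0.04667, milk 0.001575.
With no serving limits, spend the whole sodium allowance on orange: 315 mg / 1 mg × 0.3 mg = 94.5 mg.

94.5 mg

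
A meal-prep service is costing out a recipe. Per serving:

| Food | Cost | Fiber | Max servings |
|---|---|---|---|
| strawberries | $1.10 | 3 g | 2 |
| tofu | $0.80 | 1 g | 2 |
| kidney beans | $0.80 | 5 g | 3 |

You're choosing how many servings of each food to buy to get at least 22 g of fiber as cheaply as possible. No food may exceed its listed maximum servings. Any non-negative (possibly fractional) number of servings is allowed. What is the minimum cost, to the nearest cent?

Cost per g of fiber: kidney beans $0.1600, strawberries $0.3667, tofu $0.8000.
Take 3 servings of kidney beans: +15.0 g fiber for $2.40 (total $2.40, still need 7.0 g).
Take 2 servings of strawberries: +6.0 g fiber for $2.20 (total $4.60, still need 1.0 g).
Take 1 serving of tofu: +1.0 g fiber for $0.80 (total $5.40, still need 0.0 g).
Filling from the cheapest source first is optimal under one linear minimum: $5.40.

$5.40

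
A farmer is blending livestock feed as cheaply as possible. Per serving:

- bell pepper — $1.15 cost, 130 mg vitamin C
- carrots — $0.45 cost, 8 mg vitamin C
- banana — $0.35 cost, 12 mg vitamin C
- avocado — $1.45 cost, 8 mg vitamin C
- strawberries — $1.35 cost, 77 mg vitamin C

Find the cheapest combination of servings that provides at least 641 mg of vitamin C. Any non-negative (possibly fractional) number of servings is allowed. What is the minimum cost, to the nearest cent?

Cost per mg of vitamin C: bell pepper $0.0088, strawberries $0.0175, banana $0.0292, carrots $0.0563, avocado $0.1812.
With no serving limits, use only bell pepper: 641 mg / 130 mg = 4.931 servings × $1.15 = $5.67.

$5.67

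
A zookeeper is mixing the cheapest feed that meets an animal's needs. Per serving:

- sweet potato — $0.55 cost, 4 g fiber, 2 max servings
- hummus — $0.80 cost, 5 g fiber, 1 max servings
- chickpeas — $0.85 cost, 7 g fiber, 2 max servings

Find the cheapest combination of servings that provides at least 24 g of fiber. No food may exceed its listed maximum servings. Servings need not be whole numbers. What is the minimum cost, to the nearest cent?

$3.12

Cost per g of fiber: chickpeas $0.1214, sweet potato $0.1375, hummus $0.1600.
Take 2 servings of chickpeas: +14.0 g fiber for $1.70 (total $1.70, still need 10.0 g).
Take 2 servings of sweet potato: +8.0 g fiber for $1.10 (total $2.80, still need 2.0 g).
Take 0.4 servings of hummus: +2.0 g fiber for $0.32 (total $3.12, still need 0.0 g).
Greedy by cheapest-per-g is optimal for a single linear constraint, so the minimum cost is $3.12.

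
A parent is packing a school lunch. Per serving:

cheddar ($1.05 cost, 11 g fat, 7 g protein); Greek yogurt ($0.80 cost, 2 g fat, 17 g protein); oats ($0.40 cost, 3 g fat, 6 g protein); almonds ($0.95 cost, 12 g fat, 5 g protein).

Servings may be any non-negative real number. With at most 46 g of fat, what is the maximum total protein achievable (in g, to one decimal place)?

Protein per g fat: Greek yogurt 8.5, oats 2, cheddar 0.6364, almonds 0.4167.
With no serving limits, spend the whole fat allowance on Greek yogurt: 46 g / 2 g × 17 g = 391.0 g.

391.0 g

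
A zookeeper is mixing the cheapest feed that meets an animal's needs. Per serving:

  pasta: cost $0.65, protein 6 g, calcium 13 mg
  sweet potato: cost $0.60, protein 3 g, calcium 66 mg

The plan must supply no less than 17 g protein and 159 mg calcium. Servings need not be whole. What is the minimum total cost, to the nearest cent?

An LP optimum is at a vertex; with two nutrient constraints at most two foods are used. Check each candidate.
pasta only: max(17/6, 159/13) = 12.23 servings → $7.95.
sweet potato only: max(17/3, 159/66) = 5.667 servings → $3.40.
pasta + sweet potato with both tight: 1.807 servings and 2.053 servings → $2.41.
So the least-cost plan costs $2.41.

$2.41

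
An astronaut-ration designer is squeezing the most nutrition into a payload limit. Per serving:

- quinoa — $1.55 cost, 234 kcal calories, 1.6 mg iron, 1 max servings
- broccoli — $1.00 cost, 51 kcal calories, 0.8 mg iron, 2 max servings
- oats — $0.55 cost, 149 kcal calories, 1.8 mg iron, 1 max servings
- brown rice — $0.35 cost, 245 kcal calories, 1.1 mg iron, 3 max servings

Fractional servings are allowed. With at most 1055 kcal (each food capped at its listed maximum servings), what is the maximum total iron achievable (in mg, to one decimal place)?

7.6 mg

Iron per kcal: broccoli 0.01569, oats 0.01208, quinoa 0.006838, brown rice 0.00449.
Take 2 servings of broccoli: uses 102 kcal, +1.6 mg iron (running total 1.6 mg).
Take 1 serving of oats: uses 149 kcal, +1.8 mg iron (running total 3.4 mg).
Take 1 serving of quinoa: uses 234 kcal, +1.6 mg iron (running total 5.0 mg).
Take 2.327 servings of brown rice: uses 570 kcal, +2.6 mg iron (running total 7.6 mg).
Filling greedily by iron-per-kcal is optimal for one linear limit, giving 7.6 mg.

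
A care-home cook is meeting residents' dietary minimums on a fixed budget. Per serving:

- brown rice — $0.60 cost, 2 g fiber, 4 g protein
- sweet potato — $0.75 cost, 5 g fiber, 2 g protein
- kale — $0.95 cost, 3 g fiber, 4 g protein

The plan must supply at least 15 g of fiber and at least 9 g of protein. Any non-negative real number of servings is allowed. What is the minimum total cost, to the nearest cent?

$2.53

An LP optimum is at a vertex; with two nutrient constraints at most two foods are used. Check each candidate.
brown rice only: max(15/2, 9/4) = 7.5 servings → $4.50.
sweet potato only: max(15/5, 9/2) = 4.5 servings → $3.38.
kale only: max(15/3, 9/4) = 5 servings → $4.75.
brown rice + sweet potato with both tight: 0.9375 servings and 2.625 servings → $2.53.
brown rice + kale: intersection lies outside the first quadrant.
sweet potato + kale with both tight: 2.357 servings and 1.071 servings → $2.79.
So the least-cost plan costs $2.53.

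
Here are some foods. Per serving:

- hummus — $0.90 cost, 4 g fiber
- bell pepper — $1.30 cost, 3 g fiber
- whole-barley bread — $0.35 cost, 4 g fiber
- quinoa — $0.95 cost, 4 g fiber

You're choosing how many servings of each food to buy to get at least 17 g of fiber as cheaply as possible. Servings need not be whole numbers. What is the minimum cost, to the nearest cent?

$1.49

Cost per g of fiber: whole-barley bread $0.0875, hummus $0.2250, quinoa $0.2375, bell pepper $0.4333.
With no serving limits, use only whole-barley bread: 17 g / 4 g = 4.25 servings × $0.35 = $1.49.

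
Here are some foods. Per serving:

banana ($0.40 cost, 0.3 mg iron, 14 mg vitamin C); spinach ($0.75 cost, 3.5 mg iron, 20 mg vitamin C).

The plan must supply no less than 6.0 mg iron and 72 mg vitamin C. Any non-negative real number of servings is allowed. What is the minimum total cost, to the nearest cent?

$2.32

A basic optimal solution has at most two foods positive. Try each food alone and each pair with both targets met exactly.
banana only: max(6.0/0.3, 72/14) = 20 servings → $8.00.
spinach only: max(6.0/3.5, 72/20) = 3.6 servings → $2.70.
banana + spinach with both tight: 3.07 servings and 1.451 servings → $2.32.
So the least-cost plan costs $2.32.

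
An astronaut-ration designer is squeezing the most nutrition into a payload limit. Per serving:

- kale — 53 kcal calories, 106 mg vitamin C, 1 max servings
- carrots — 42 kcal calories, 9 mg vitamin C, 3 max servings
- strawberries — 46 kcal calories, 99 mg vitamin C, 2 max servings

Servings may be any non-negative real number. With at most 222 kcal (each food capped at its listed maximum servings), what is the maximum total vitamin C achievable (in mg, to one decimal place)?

320.5 mg

Vitamin C per kcal: strawberries 2.152, kale 2, carrots 0.2143.
Take 2 servings of strawberries: uses 92 kcal, +198.0 mg vitamin C (running total 198.0 mg).
Take 1 serving of kale: uses 53 kcal, +106.0 mg vitamin C (running total 304.0 mg).
Take 1.833 servings of carrots: uses 77 kcal, +16.5 mg vitamin C (running total 320.5 mg).
Greedy by best ratio exhausts the calories allowance optimally: 320.5 mg.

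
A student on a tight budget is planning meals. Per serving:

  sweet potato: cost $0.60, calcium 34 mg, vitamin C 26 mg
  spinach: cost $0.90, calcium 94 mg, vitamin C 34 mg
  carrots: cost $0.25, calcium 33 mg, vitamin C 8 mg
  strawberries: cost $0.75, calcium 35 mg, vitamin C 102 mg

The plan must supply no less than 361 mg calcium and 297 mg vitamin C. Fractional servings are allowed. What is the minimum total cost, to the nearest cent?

Minimising a linear cost over {calcium ≥ 361, vitamin C ≥ 297, servings ≥ 0} — the optimum is at a vertex, using one or two foods.
sweet potato only: max(361/34, 297/26) = 11.42 servings → $6.85.
spinach only: max(361/94, 297/34) = 8.735 servings → $7.86.
carrots only: max(361/33, 297/8) = 37.12 servings → $9.28.
strawberries only: max(361/35, 297/102) = 10.31 servings → $7.74.
sweet potato + spinach: intersection lies outside the first quadrant.
sweet potato + carrots with both targets exact would need a negative amount; discard.
sweet potato + strawberries with both tight: 10.33 servings and 0.2783 servings → $6.41.
spinach + carrots: the both-tight solution has a negative serving — not a feasible corner.
spinach + strawberries with both tight: 3.147 servings and 1.863 servings → $4.23.
carrots + strawberries with both tight: 8.564 servings and 2.24 servings → $3.82.
Cheapest feasible corner: $3.82.

$3.82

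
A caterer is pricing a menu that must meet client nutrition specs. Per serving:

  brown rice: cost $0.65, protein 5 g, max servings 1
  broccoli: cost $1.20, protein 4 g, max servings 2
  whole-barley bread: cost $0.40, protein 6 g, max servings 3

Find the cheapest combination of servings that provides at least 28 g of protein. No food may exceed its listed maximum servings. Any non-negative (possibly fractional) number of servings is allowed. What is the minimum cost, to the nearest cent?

Cost per g of protein: whole-barley bread $0.0667, brown rice $0.1300, broccoli $0.3000.
Take 3 servings of whole-barley bread: +18.0 g protein for $1.20 (total $1.20, still need 10.0 g).
Take 1 serving of brown rice: +5.0 g protein for $0.65 (total $1.85, still need 5.0 g).
Take 1.25 servings of broccoli: +5.0 g protein for $1.50 (total $3.35, still need 0.0 g).
Greedy by cheapest-per-g is optimal for a single linear constraint, so the minimum cost is $3.35.

$3.35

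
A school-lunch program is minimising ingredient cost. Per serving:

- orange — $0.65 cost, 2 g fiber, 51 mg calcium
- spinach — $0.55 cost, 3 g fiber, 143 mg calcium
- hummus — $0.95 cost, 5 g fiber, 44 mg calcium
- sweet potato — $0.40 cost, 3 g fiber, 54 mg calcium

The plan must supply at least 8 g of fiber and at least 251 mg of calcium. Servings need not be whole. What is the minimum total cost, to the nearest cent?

Compare the cost at each extreme point of the feasible region.
orange only: max(8/2, 251/51) = 4.922 servings → $3.20.
spinach only: max(8/3, 251/143) = 2.667 servings → $1.47.
hummus only: max(8/5, 251/44) = 5.705 servings → $5.42.
sweet potato only: max(8/3, 251/54) = 4.648 servings → $1.86.
orange + spinach with both tight: 2.94 servings and 0.7068 servings → $2.30.
orange + hummus: the both-tight solution has a negative serving — not a feasible corner.
orange + sweet potato: intersection lies outside the first quadrant.
spinach + hummus with both tight: 1.549 servings and 0.6707 servings → $1.49.
spinach + sweet potato with both tight: 1.202 servings and 1.464 servings → $1.25.
hummus + sweet potato: intersection lies outside the first quadrant.
Cheapest feasible corner: $1.25.

$1.25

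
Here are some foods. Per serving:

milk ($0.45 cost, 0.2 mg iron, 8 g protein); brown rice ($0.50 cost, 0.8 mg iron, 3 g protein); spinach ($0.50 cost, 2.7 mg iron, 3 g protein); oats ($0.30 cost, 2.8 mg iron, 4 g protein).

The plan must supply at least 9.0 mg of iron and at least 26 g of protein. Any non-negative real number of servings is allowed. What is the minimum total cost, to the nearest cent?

milk only: max(9.0/0.2, 26/8) = 45 servings → $20.25.
brown rice only: max(9.0/0.8, 26/3) = 11.25 servings → $5.62.
spinach only: max(9.0/2.7, 26/3) = 8.667 servings → $4.33.
oats only: max(9.0/2.8, 26/4) = 6.5 servings → $1.95.
milk + brown rice: intersection lies outside the first quadrant.
milk + spinach with both tight: 2.057 servings and 3.181 servings → $2.52.
milk + oats with both tight: 1.704 servings and 3.093 servings → $1.69.
brown rice + spinach with both tight: 7.579 servings and 1.088 servings → $4.33.
brown rice + oats with both tight: 7.077 servings and 1.192 servings → $3.90.
spinach + oats: intersection lies outside the first quadrant.
The minimum over all feasible corners is $1.69.

$1.69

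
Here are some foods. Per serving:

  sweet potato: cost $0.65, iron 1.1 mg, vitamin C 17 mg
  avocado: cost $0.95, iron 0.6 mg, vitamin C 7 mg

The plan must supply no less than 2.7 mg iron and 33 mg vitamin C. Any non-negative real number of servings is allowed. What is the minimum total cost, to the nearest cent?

$1.60

Compare the cost at each extreme point of the feasible region.
sweet potato only: max(2.7/1.1, 33/17) = 2.455 servings → $1.60.
avocado only: max(2.7/0.6, 33/7) = 4.714 servings → $4.48.
sweet potato + avocado with both tight: 0.36 servings and 3.84 servings → $3.88.
So the least-cost plan costs $1.60.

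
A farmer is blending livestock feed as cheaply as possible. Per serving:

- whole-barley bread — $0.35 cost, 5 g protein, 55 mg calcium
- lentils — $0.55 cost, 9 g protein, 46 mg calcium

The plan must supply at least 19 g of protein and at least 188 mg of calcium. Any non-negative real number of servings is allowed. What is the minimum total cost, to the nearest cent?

$1.30

The cheapest plan sits at a corner of the feasible region — with two constraints it uses at most two foods.
whole-barley bread only: max(19/5, 188/55) = 3.8 servings → $1.33.
lentils only: max(19/9, 188/46) = 4.087 servings → $2.25.
whole-barley bread + lentils with both tight: 3.087 servings and 0.3962 servings → $1.30.
Cheapest feasible corner: $1.30.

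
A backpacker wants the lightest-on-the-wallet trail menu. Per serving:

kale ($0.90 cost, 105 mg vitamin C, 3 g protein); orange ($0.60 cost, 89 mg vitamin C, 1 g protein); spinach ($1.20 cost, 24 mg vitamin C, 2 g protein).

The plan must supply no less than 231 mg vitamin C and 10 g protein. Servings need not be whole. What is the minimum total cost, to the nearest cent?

A basic optimal solution has at most two foods positive. Try each food alone and each pair with both targets met exactly.
kale only: max(231/105, 10/3) = 3.333 servings → $3.00.
orange only: max(231/89, 10/1) = 10 servings → $6.00.
spinach only: max(231/24, 10/2) = 9.625 servings → $11.55.
kale + orange: the both-tight solution has a negative serving — not a feasible corner.
kale + spinach with both tight: 1.609 servings and 2.587 servings → $4.55.
orange + spinach with both tight: 1.442 servings and 4.279 servings → $6.00.
The minimum over all feasible corners is $3.00.

$3.00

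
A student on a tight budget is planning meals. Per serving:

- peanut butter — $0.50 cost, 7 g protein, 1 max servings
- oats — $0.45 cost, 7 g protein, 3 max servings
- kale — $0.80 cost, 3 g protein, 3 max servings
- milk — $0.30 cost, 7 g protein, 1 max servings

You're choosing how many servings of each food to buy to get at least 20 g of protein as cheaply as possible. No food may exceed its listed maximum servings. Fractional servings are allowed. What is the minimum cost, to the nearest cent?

$1.14

Cost per g of protein: milk $0.0429, oats $0.0643, peanut butter $0.0714, kale $0.2667.
Take 1 serving of milk: +7.0 g protein for $0.30 (total $0.30, still need 13.0 g).
Take 1.857 servings of oats: +13.0 g protein for $0.84 (total $1.14, still need 0.0 g).
Greedy by cheapest-per-g is optimal for a single linear constraint, so the minimum cost is $1.14.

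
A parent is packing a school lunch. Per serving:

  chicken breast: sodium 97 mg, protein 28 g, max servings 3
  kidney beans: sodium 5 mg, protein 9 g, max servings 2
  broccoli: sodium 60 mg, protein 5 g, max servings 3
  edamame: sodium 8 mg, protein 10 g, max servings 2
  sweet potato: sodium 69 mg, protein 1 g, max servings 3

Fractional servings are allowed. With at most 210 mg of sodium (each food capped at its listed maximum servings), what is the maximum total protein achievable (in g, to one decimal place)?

91.1 g

Protein per mg sodium: kidney beans 1.8, edamame 1.25, chicken breast 0.2887, broccoli 0.08333, sweet potato 0.01449.
Take 2 servings of kidney beans: uses 10 mg sodium, +18.0 g protein (running total 18.0 g).
Take 2 servings of edamame: uses 16 mg sodium, +20.0 g protein (running total 38.0 g).
Take 1.897 servings of chicken breast: uses 184 mg sodium, +53.1 g protein (running total 91.1 g).
Greedy by best ratio exhausts the sodium allowance optimally: 91.1 g.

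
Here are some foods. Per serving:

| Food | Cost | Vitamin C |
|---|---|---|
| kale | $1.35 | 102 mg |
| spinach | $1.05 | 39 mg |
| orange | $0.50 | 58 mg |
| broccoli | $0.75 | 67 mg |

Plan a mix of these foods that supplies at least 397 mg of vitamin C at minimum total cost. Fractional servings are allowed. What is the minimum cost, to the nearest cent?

Cost per mg of vitamin C: orange $0.0086, broccoli $0.0112, kale $0.0132, spinach $0.0269.
With no serving limits, use only orange: 397 mg / 58 mg = 6.845 servings × $0.50 = $3.42.

$3.42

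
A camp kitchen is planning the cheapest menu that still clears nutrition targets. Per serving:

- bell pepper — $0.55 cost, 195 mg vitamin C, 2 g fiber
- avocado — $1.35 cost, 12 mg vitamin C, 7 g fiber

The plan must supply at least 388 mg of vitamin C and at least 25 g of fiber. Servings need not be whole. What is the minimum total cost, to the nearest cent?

$5.12

Two binding constraints pin down two serving amounts, so the optimal mix uses at most two foods. The candidates are each food alone (scaled to the tighter of vitamin C/fiber) and each pair with both constraints tight.
bell pepper only: max(388/195, 25/2) = 12.5 servings → $6.88.
avocado only: max(388/12, 25/7) = 32.33 servings → $43.65.
bell pepper + avocado with both tight: 1.802 servings and 3.057 servings → $5.12.
The minimum over all feasible corners is $5.12.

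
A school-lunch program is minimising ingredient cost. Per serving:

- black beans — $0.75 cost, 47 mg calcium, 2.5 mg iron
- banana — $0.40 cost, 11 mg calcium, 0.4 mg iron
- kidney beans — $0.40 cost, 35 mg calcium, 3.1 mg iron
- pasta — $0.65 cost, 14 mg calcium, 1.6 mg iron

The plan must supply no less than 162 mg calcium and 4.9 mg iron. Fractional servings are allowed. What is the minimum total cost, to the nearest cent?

At the optimum either one food covers both requirements or two foods hit both targets exactly; no other combination can be cheaper.
black beans only: max(162/47, 4.9/2.5) = 3.447 servings → $2.59.
banana only: max(162/11, 4.9/0.4) = 14.73 servings → $5.89.
kidney beans only: max(162/35, 4.9/3.1) = 4.629 servings → $1.85.
pasta only: max(162/14, 4.9/1.6) = 11.57 servings → $7.52.
black beans + banana: intersection lies outside the first quadrant.
black beans + kidney beans with both targets exact would need a negative amount; discard.
black beans + pasta: the both-tight solution has a negative serving — not a feasible corner.
banana + kidney beans: the both-tight solution has a negative serving — not a feasible corner.
banana + pasta with both targets exact would need a negative amount; discard.
kidney beans + pasta: intersection lies outside the first quadrant.
Cheapest feasible corner: $1.85.

$1.85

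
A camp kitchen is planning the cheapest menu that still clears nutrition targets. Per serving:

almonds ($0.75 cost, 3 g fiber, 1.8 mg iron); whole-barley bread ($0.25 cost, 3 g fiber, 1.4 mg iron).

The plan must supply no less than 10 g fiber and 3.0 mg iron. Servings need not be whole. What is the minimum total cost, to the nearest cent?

Compare the cost at each extreme point of the feasible region.
almonds only: max(10/3, 3.0/1.8) = 3.333 servings → $2.50.
whole-barley bread only: max(10/3, 3.0/1.4) = 3.333 servings → $0.83.
almonds + whole-barley bread with both targets exact would need a negative amount; discard.
So the least-cost plan costs $0.83.

$0.83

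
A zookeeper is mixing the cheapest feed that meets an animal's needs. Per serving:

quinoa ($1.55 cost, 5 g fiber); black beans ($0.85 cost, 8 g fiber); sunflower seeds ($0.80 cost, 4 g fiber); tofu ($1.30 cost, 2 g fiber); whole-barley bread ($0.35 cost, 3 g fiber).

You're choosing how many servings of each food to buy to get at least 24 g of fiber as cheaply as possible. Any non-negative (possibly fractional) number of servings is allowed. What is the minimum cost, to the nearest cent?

$2.55

Cost per g of fiber: black beans $0.1062, whole-barley bread $0.1167, sunflower seeds $0.2000, quinoa $0.3100, tofu $0.6500.
With no serving limits, use only black beans: 24 g / 8 g = 3 servings × $0.85 = $2.55.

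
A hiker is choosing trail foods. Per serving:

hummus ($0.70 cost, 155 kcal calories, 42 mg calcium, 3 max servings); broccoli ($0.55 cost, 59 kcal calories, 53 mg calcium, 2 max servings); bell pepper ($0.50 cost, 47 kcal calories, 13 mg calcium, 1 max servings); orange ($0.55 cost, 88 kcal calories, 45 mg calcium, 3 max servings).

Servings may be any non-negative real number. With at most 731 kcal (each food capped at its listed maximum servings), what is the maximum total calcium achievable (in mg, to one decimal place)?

335.8 mg

Calcium per kcal: broccoli 0.8983, orange 0.5114, bell pepper 0.2766, hummus 0.271.
Take 2 servings of broccoli: uses 118 kcal, +106.0 mg calcium (running total 106.0 mg).
Take 3 servings of orange: uses 264 kcal, +135.0 mg calcium (running total 241.0 mg).
Take 1 serving of bell pepper: uses 47 kcal, +13.0 mg calcium (running total 254.0 mg).
Take 1.948 servings of hummus: uses 302 kcal, +81.8 mg calcium (running total 335.8 mg).
Filling greedily by calcium-per-kcal is optimal for one linear limit, giving 335.8 mg.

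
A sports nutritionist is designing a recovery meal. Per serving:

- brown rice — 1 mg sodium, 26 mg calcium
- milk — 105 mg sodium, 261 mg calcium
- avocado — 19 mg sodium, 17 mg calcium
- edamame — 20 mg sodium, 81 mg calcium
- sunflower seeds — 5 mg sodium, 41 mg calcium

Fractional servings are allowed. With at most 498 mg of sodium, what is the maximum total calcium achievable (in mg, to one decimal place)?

12948.0 mg

Calcium per mg sodium: brown rice 26, sunflower seeds 8.2, edamame 4.05, milk 2.486, avocado 0.8947.
With no serving limits, spend the whole sodium allowance on brown rice: 498 mg / 1 mg × 26 mg = 12948.0 mg.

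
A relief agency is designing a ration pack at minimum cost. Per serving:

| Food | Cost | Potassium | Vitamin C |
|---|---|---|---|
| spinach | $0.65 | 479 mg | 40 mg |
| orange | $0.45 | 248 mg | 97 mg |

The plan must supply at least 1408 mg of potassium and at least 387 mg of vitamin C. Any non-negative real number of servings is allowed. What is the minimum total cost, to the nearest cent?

Compare the cost at each extreme point of the feasible region.
spinach only: max(1408/479, 387/40) = 9.675 servings → $6.29.
orange only: max(1408/248, 387/97) = 5.677 servings → $2.55.
spinach + orange with both tight: 1.111 servings and 3.532 servings → $2.31.
The minimum over all feasible corners is $2.31.

$2.31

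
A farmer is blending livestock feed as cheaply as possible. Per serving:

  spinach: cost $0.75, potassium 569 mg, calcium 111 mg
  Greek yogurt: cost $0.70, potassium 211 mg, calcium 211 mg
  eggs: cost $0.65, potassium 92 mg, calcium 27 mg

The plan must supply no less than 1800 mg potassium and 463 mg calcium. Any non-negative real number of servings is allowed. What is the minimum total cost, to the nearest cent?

$2.65

Two binding constraints pin down two serving amounts, so the optimal mix uses at most two foods. The candidates are each food alone (scaled to the tighter of potassium/calcium) and each pair with both constraints tight.
spinach only: max(1800/569, 463/111) = 4.171 servings → $3.13.
Greek yogurt only: max(1800/211, 463/211) = 8.531 servings → $5.97.
eggs only: max(1800/92, 463/27) = 19.57 servings → $12.72.
spinach + Greek yogurt with both tight: 2.919 servings and 0.6586 servings → $2.65.
spinach + eggs with both tight: 1.166 servings and 12.36 servings → $8.91.
Greek yogurt + eggs: intersection lies outside the first quadrant.
The minimum over all feasible corners is $2.65.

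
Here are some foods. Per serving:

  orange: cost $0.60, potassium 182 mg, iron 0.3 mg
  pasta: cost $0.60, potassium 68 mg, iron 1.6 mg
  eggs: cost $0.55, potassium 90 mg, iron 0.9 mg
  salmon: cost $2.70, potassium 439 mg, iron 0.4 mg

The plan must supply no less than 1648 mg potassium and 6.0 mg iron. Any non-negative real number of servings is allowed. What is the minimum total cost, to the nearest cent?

Compare the cost at each extreme point of the feasible region.
orange only: max(1648/182, 6.0/0.3) = 20 servings → $12.00.
pasta only: max(1648/68, 6.0/1.6) = 24.24 servings → $14.54.
eggs only: max(1648/90, 6.0/0.9) = 18.31 servings → $10.07.
salmon only: max(1648/439, 6.0/0.4) = 15 servings → $40.50.
orange + pasta with both tight: 8.23 servings and 2.207 servings → $6.26.
orange + eggs with both tight: 6.895 servings and 4.368 servings → $6.54.
orange + salmon: the both-tight solution has a negative serving — not a feasible corner.
pasta + eggs with both targets exact would need a negative amount; discard.
pasta + salmon with both tight: 2.925 servings and 3.301 servings → $10.67.
eggs + salmon with both tight: 5.499 servings and 2.627 servings → $10.12.
Cheapest feasible corner: $6.26.

$6.26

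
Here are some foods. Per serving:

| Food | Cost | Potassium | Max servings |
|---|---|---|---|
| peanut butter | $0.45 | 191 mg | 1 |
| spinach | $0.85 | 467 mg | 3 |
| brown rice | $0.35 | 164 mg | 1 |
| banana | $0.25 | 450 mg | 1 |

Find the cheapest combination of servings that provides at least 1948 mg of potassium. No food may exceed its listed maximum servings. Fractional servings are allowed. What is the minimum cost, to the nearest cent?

$3.01

Cost per mg of potassium: banana $0.0006, spinach $0.0018, brown rice $0.0021, peanut butter $0.0024.
Take 1 serving of banana: +450.0 mg potassium for $0.25 (total $0.25, still need 1498.0 mg).
Take 3 servings of spinach: +1401.0 mg potassium for $2.55 (total $2.80, still need 97.0 mg).
Take 0.5915 servings of brown rice: +97.0 mg potassium for $0.21 (total $3.01, still need 0.0 mg).
Filling from the cheapest source first is optimal under one linear minimum: $3.01.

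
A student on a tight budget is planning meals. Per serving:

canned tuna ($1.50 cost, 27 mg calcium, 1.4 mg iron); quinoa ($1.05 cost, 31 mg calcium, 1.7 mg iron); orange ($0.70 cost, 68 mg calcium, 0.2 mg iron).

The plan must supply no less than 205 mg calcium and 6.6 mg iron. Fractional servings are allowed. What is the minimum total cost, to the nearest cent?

Two binding constraints pin down two serving amounts, so the optimal mix uses at most two foods. The candidates are each food alone (scaled to the tighter of calcium/iron) and each pair with both constraints tight.
canned tuna only: max(205/27, 6.6/1.4) = 7.593 servings → $11.39.
quinoa only: max(205/31, 6.6/1.7) = 6.613 servings → $6.94.
orange only: max(205/68, 6.6/0.2) = 33 servings → $23.10.
canned tuna + quinoa: intersection lies outside the first quadrant.
canned tuna + orange with both tight: 4.541 servings and 1.212 servings → $7.66.
quinoa + orange with both tight: 3.728 servings and 1.315 servings → $4.83.
So the least-cost plan costs $4.83.

$4.83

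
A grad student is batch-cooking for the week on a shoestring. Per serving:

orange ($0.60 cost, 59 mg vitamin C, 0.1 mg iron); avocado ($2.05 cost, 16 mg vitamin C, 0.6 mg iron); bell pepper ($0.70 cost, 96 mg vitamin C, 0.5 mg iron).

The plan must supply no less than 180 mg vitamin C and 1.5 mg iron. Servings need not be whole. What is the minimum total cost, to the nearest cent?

$2.10

Check every corner: each single food scaled to meet both minima, and each pair solved so both constraints bind.
orange only: max(180/59, 1.5/0.1) = 15 servings → $9.00.
avocado only: max(180/16, 1.5/0.6) = 11.25 servings → $23.06.
bell pepper only: max(180/96, 1.5/0.5) = 3 servings → $2.10.
orange + avocado with both tight: 2.485 servings and 2.086 servings → $5.77.
orange + bell pepper: intersection lies outside the first quadrant.
avocado + bell pepper with both tight: 1.089 servings and 1.694 servings → $3.42.
The minimum over all feasible corners is $2.10.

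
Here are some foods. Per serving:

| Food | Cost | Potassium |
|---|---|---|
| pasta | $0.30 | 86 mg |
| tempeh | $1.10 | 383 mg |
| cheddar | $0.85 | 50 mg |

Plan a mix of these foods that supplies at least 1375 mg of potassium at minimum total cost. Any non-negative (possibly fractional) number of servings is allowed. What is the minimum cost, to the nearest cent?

Cost per mg of potassium: tempeh $0.0029, pasta $0.0035, cheddar $0.0170.
With no serving limits, use only tempeh: 1375 mg / 383 mg = 3.59 servings × $1.10 = $3.95.

$3.95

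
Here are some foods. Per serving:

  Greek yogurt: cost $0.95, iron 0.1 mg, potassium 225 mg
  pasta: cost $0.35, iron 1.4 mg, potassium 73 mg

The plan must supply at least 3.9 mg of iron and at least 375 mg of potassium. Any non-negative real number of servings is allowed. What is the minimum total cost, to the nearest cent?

At the optimum either one food covers both requirements or two foods hit both targets exactly; no other combination can be cheaper.
Greek yogurt only: max(3.9/0.1, 375/225) = 39 servings → $37.05.
pasta only: max(3.9/1.4, 375/73) = 5.137 servings → $1.80.
Greek yogurt + pasta with both tight: 0.781 servings and 2.73 servings → $1.70.
Cheapest feasible corner: $1.70.

$1.70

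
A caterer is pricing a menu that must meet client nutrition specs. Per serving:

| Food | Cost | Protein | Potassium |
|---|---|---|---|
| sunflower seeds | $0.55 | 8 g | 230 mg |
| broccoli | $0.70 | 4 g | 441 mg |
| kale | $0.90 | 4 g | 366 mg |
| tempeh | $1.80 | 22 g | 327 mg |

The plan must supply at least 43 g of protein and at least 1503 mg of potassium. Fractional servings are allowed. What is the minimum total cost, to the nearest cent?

$3.30

Compare the cost at each extreme point of the feasible region.
sunflower seeds only: max(43/8, 1503/230) = 6.535 servings → $3.59.
broccoli only: max(43/4, 1503/441) = 10.75 servings → $7.53.
kale only: max(43/4, 1503/366) = 10.75 servings → $9.68.
tempeh only: max(43/22, 1503/327) = 4.596 servings → $8.27.
sunflower seeds + broccoli with both tight: 4.966 servings and 0.8183 servings → $3.30.
sunflower seeds + kale with both tight: 4.844 servings and 1.063 servings → $3.62.
sunflower seeds + tempeh: intersection lies outside the first quadrant.
broccoli + kale: the both-tight solution has a negative serving — not a feasible corner.
broccoli + tempeh with both tight: 2.264 servings and 1.543 servings → $4.36.
kale + tempeh with both tight: 2.818 servings and 1.442 servings → $5.13.
So the least-cost plan costs $3.30.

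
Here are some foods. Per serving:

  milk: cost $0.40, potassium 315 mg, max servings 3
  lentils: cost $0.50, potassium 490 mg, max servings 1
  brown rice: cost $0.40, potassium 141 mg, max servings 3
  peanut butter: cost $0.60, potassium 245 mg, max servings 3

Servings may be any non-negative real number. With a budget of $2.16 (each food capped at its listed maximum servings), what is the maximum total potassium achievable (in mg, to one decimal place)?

Potassium per dollar: lentils 980, milk 787.5, peanut butter 408.3, brown rice 352.5.
Take 1 serving of lentils: spends $0.50, +490.0 mg potassium (running total 490.0 mg).
Take 3 servings of milk: spends $1.20, +945.0 mg potassium (running total 1435.0 mg).
Take 0.7667 servings of peanut butter: spends $0.46, +187.8 mg potassium (running total 1622.8 mg).
Filling greedily by potassium-per-dollar is optimal for one linear limit, giving 1622.8 mg.

1622.8 mg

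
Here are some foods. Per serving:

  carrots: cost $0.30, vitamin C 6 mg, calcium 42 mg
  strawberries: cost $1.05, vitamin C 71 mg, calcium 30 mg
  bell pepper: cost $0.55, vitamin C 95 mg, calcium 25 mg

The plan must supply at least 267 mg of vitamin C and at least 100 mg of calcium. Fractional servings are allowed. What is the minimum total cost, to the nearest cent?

$1.74

This is a tiny linear program; its minimum lies at a vertex of the feasible set. List the vertices and price them.
carrots only: max(267/6, 100/42) = 44.5 servings → $13.35.
strawberries only: max(267/71, 100/30) = 3.761 servings → $3.95.
bell pepper only: max(267/95, 100/25) = 4 servings → $2.20.
carrots + strawberries: intersection lies outside the first quadrant.
carrots + bell pepper with both tight: 0.7357 servings and 2.764 servings → $1.74.
strawberries + bell pepper with both tight: 2.628 servings and 0.8465 servings → $3.22.
The minimum over all feasible corners is $1.74.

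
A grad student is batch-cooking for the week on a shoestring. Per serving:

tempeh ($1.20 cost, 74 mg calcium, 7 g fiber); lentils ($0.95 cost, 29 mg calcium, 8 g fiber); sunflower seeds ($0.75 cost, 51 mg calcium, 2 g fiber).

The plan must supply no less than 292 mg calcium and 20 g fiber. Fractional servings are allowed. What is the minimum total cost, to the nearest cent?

Two binding constraints pin down two serving amounts, so the optimal mix uses at most two foods. The candidates are each food alone (scaled to the tighter of calcium/fiber) and each pair with both constraints tight.
tempeh only: max(292/74, 20/7) = 3.946 servings → $4.74.
lentils only: max(292/29, 20/8) = 10.07 servings → $9.57.
sunflower seeds only: max(292/51, 20/2) = 10 servings → $7.50.
tempeh + lentils with both targets exact would need a negative amount; discard.
tempeh + sunflower seeds with both tight: 2.086 servings and 2.699 servings → $4.53.
lentils + sunflower seeds with both tight: 1.246 servings and 5.017 servings → $4.95.
Cheapest feasible corner: $4.53.

$4.53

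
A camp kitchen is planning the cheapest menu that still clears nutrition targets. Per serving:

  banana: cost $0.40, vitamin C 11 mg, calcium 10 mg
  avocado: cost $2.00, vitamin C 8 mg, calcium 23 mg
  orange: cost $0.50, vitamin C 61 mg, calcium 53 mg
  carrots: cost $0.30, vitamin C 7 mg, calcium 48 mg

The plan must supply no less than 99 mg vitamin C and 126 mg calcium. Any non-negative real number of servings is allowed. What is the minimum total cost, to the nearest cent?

For a min-cost LP with two ≥-constraints, a basic feasible solution has at most two positive variables.
banana only: max(99/11, 126/10) = 12.6 servings → $5.04.
avocado only: max(99/8, 126/23) = 12.38 servings → $24.75.
orange only: max(99/61, 126/53) = 2.377 servings → $1.19.
carrots only: max(99/7, 126/48) = 14.14 servings → $4.24.
banana + avocado with both tight: 7.335 servings and 2.289 servings → $7.51.
banana + orange with both targets exact would need a negative amount; discard.
banana + carrots with both tight: 8.45 servings and 0.8646 servings → $3.64.
avocado + orange with both tight: 2.491 servings and 1.296 servings → $5.63.
avocado + carrots with both targets exact would need a negative amount; discard.
orange + carrots with both tight: 1.513 servings and 0.9539 servings → $1.04.
So the least-cost plan costs $1.04.

$1.04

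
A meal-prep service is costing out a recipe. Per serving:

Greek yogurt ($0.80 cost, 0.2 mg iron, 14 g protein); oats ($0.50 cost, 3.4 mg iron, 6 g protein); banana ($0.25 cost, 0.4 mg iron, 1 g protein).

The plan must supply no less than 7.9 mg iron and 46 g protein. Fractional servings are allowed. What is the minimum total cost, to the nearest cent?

$2.97

With two linear requirements the optimum uses one or two foods; enumerate the corners.
Greek yogurt only: max(7.9/0.2, 46/14) = 39.5 servings → $31.60.
oats only: max(7.9/3.4, 46/6) = 7.667 servings → $3.83.
banana only: max(7.9/0.4, 46/1) = 46 servings → $11.50.
Greek yogurt + oats with both tight: 2.349 servings and 2.185 servings → $2.97.
Greek yogurt + banana with both tight: 1.944 servings and 18.78 servings → $6.25.
oats + banana with both targets exact would need a negative amount; discard.
The minimum over all feasible corners is $2.97.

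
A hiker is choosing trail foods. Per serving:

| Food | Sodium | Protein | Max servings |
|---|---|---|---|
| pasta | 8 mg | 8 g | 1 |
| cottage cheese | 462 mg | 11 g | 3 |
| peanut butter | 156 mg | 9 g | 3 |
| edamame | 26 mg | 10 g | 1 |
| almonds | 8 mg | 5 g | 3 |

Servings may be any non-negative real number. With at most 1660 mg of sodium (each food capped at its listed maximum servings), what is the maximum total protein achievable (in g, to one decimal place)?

87.0 g

Protein per mg sodium: pasta 1, almonds 0.625, edamame 0.3846, peanut butter 0.05769, cottage cheese 0.02381.
Take 1 serving of pasta: uses 8 mg sodium, +8.0 g protein (running total 8.0 g).
Take 3 servings of almonds: uses 24 mg sodium, +15.0 g protein (running total 23.0 g).
Take 1 serving of edamame: uses 26 mg sodium, +10.0 g protein (running total 33.0 g).
Take 3 servings of peanut butter: uses 468 mg sodium, +27.0 g protein (running total 60.0 g).
Take 2.455 servings of cottage cheese: uses 1134 mg sodium, +27.0 g protein (running total 87.0 g).
Filling greedily by protein-per-mg sodium is optimal for one linear limit, giving 87.0 g.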